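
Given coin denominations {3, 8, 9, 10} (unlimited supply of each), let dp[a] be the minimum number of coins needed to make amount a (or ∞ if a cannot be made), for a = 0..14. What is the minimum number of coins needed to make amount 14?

 a  0  1  2  3  4  5  6  7  8  9 10 11 12 13 14
dp  0  -  -  1  -  -  2  -  1  1  1  2  2  2  3
(- denotes ∞ / unreachable)

3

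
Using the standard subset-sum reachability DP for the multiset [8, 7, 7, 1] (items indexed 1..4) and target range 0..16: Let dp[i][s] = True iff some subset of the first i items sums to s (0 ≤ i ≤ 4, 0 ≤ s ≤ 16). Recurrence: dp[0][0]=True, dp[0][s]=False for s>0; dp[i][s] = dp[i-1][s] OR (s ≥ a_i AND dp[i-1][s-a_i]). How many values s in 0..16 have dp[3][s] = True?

i\s   0   1   2   3   4   5   6   7   8   9  10  11  12  13  14  15  16
  0   T   F   F   F   F   F   F   F   F   F   F   F   F   F   F   F   F
  1   T   F   F   F   F   F   F   F   T   F   F   F   F   F   F   F   F
  2   T   F   F   F   F   F   F   T   T   F   F   F   F   F   F   T   F
  3   T   F   F   F   F   F   F   T   T   F   F   F   F   F   T   T   F
  4   T   T   F   F   F   F   F   T   T   T   F   F   F   F   T   T   T

5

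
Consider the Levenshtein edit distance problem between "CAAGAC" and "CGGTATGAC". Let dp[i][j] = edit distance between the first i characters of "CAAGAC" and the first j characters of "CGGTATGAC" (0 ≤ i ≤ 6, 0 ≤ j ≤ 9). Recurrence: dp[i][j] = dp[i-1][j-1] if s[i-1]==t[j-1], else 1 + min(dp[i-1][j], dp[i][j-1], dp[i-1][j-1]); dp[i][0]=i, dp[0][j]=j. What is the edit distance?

   ''  C  G  G  T  A  T  G  A  C
''  0  1  2  3  4  5  6  7  8  9
 C  1  0  1  2  3  4  5  6  7  8
 A  2  1  1  2  3  3  4  5  6  7
 A  3  2  2  2  3  3  4  5  5  6
 G  4  3  2  2  3  4  4  4  5  6
 A  5  4  3  3  3  3  4  5  4  5
 C  6  5  4  4  4  4  4  5  5  4

4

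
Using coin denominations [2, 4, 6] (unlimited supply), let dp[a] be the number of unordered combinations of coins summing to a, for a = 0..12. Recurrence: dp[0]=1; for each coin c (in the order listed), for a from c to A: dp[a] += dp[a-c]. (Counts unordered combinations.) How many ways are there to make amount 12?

after  coin     0     1     2     3     4     5     6     7     8     9    10    11    12
          2     1     0     1     0     1     0     1     0     1     0     1     0     1
          4     1     0     1     0     2     0     2     0     3     0     3     0     4
          6     1     0     1     0     2     0     3     0     4     0     5     0     7

7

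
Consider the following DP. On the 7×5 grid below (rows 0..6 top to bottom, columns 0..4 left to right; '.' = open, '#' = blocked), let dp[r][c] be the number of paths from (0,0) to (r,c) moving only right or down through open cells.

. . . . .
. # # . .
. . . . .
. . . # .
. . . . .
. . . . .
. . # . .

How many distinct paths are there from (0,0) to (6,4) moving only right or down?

42

r\c   0   1   2   3   4
  0   1   1   1   1   1
  1   1   0   0   1   2
  2   1   1   1   2   4
  3   1   2   3   0   4
  4   1   3   6   6  10
  5   1   4  10  16  26
  6   1   5   0  16  42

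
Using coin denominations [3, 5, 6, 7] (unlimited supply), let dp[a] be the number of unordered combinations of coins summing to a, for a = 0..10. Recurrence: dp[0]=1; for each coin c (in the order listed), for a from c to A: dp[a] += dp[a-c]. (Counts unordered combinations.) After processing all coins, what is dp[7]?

after  coin     0     1     2     3     4     5     6     7     8     9    10
          3     1     0     0     1     0     0     1     0     0     1     0
          5     1     0     0     1     0     1     1     0     1     1     1
          6     1     0     0     1     0     1     2     0     1     2     1
          7     1     0     0     1     0     1     2     1     1     2     2

1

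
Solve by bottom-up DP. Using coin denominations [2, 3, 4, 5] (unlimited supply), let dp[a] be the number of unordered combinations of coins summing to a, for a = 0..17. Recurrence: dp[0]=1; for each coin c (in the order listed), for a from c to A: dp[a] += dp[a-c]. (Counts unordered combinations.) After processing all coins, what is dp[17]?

after  coin     0     1     2     3     4     5     6     7     8     9    10    11    12    13    14    15    16    17
          2     1     0     1     0     1     0     1     0     1     0     1     0     1     0     1     0     1     0
          3     1     0     1     1     1     1     2     1     2     2     2     2     3     2     3     3     3     3
          4     1     0     1     1     2     1     3     2     4     3     5     4     7     5     8     7    10     8
          5     1     0     1     1     2     2     3     3     5     5     7     7    10    10    13    14    17    18

18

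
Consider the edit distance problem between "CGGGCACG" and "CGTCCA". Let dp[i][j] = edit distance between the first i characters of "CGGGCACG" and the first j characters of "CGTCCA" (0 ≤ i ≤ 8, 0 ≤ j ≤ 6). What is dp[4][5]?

3

   ''  C  G  T  C  C  A
''  0  1  2  3  4  5  6
 C  1  0  1  2  3  4  5
 G  2  1  0  1  2  3  4
 G  3  2  1  1  2  3  4
 G  4  3  2  2  2  3  4
 C  5  4  3  3  2  2  3
 A  6  5  4  4  3  3  2
 C  7  6  5  5  4  3  3
 G  8  7  6  6  5  4  4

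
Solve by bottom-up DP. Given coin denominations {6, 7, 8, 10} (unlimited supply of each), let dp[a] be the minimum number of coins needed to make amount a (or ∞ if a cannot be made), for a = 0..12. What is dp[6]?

 a  0  1  2  3  4  5  6  7  8  9 10 11 12
dp  0  -  -  -  -  -  1  1  1  -  1  -  2
(- denotes ∞ / unreachable)

1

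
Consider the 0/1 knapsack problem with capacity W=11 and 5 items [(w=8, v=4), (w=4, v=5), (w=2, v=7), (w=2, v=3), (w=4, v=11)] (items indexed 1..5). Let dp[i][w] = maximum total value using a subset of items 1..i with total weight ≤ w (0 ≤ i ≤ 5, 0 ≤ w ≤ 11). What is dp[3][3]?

7

i\w   0   1   2   3   4   5   6   7   8   9  10  11
  0   0   0   0   0   0   0   0   0   0   0   0   0
  1   0   0   0   0   0   0   0   0   4   4   4   4
  2   0   0   0   0   5   5   5   5   5   5   5   5
  3   0   0   7   7   7   7  12  12  12  12  12  12
  4   0   0   7   7  10  10  12  12  15  15  15  15
  5   0   0   7   7  11  11  18  18  21  21  23  23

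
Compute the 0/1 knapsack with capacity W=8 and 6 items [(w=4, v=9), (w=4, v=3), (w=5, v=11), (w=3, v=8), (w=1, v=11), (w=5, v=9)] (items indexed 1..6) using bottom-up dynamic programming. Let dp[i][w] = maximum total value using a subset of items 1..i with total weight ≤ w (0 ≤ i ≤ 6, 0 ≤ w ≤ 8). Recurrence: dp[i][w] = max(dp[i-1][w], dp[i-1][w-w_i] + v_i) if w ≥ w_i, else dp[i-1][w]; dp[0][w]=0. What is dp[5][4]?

19

i\w   0   1   2   3   4   5   6   7   8
  0   0   0   0   0   0   0   0   0   0
  1   0   0   0   0   9   9   9   9   9
  2   0   0   0   0   9   9   9   9  12
  3   0   0   0   0   9  11  11  11  12
  4   0   0   0   8   9  11  11  17  19
  5   0  11  11  11  19  20  22  22  28
  6   0  11  11  11  19  20  22  22  28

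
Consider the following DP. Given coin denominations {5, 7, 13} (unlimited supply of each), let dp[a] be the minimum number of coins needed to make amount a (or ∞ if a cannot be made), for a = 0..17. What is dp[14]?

2

 a  0  1  2  3  4  5  6  7  8  9 10 11 12 13 14 15 16 17
dp  0  -  -  -  -  1  -  1  -  -  2  -  2  1  2  3  -  3
(- denotes ∞ / unreachable)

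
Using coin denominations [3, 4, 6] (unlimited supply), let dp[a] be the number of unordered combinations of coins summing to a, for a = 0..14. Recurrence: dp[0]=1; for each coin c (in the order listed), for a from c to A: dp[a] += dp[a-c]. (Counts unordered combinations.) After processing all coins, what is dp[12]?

after  coin     0     1     2     3     4     5     6     7     8     9    10    11    12    13    14
          3     1     0     0     1     0     0     1     0     0     1     0     0     1     0     0
          4     1     0     0     1     1     0     1     1     1     1     1     1     2     1     1
          6     1     0     0     1     1     0     2     1     1     2     2     1     4     2     2

4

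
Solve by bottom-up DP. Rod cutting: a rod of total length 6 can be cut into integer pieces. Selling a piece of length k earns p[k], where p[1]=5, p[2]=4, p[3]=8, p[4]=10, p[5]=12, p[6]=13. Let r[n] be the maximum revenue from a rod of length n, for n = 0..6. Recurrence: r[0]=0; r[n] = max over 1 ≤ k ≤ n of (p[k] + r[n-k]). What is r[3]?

15

   n    0    1    2    3    4    5    6
r[n]    0    5   10   15   20   25   30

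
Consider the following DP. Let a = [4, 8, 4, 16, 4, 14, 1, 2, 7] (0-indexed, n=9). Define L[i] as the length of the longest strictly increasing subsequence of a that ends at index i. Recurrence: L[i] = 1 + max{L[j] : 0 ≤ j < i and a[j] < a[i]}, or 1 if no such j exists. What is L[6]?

1

   i    0    1    2    3    4    5    6    7    8
a[i]    4    8    4   16    4   14    1    2    7
L[i]    1    2    1    3    1    3    1    2    3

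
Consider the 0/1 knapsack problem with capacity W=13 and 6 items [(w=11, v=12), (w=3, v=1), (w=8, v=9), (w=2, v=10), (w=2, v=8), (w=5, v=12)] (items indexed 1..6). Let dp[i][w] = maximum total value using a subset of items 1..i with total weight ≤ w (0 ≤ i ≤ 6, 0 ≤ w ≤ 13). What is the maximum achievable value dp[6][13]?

31

i\w   0   1   2   3   4   5   6   7   8   9  10  11  12  13
  0   0   0   0   0   0   0   0   0   0   0   0   0   0   0
  1   0   0   0   0   0   0   0   0   0   0   0  12  12  12
  2   0   0   0   1   1   1   1   1   1   1   1  12  12  12
  3   0   0   0   1   1   1   1   1   9   9   9  12  12  12
  4   0   0  10  10  10  11  11  11  11  11  19  19  19  22
  5   0   0  10  10  18  18  18  19  19  19  19  19  27  27
  6   0   0  10  10  18  18  18  22  22  30  30  30  31  31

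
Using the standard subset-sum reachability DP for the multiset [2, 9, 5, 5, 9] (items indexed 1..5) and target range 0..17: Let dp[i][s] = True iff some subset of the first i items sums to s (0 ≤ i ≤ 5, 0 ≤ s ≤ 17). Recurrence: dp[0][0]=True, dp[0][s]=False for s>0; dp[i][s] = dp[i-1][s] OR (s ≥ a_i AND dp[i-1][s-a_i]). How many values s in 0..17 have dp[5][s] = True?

10

i\s   0   1   2   3   4   5   6   7   8   9  10  11  12  13  14  15  16  17
  0   T   F   F   F   F   F   F   F   F   F   F   F   F   F   F   F   F   F
  1   T   F   T   F   F   F   F   F   F   F   F   F   F   F   F   F   F   F
  2   T   F   T   F   F   F   F   F   F   T   F   T   F   F   F   F   F   F
  3   T   F   T   F   F   T   F   T   F   T   F   T   F   F   T   F   T   F
  4   T   F   T   F   F   T   F   T   F   T   T   T   T   F   T   F   T   F
  5   T   F   T   F   F   T   F   T   F   T   T   T   T   F   T   F   T   F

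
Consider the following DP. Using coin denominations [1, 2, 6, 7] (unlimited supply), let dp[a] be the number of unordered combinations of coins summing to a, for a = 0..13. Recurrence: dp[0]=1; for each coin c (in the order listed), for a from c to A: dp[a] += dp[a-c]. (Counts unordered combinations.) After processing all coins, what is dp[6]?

5

after  coin     0     1     2     3     4     5     6     7     8     9    10    11    12    13
          1     1     1     1     1     1     1     1     1     1     1     1     1     1     1
          2     1     1     2     2     3     3     4     4     5     5     6     6     7     7
          6     1     1     2     2     3     3     5     5     7     7     9     9    12    12
          7     1     1     2     2     3     3     5     6     8     9    11    12    15    17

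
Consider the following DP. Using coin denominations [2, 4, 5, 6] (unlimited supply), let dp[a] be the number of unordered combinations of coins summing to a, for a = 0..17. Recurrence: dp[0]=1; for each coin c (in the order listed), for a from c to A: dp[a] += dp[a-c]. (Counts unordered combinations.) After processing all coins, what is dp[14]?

after  coin     0     1     2     3     4     5     6     7     8     9    10    11    12    13    14    15    16    17
          2     1     0     1     0     1     0     1     0     1     0     1     0     1     0     1     0     1     0
          4     1     0     1     0     2     0     2     0     3     0     3     0     4     0     4     0     5     0
          5     1     0     1     0     2     1     2     1     3     2     4     2     5     3     6     4     7     5
          6     1     0     1     0     2     1     3     1     4     2     6     3     8     4    10     6    13     8

10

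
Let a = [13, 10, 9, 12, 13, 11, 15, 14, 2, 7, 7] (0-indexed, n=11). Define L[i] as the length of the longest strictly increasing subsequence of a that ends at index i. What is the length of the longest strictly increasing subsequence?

4

   i    0    1    2    3    4    5    6    7    8    9   10
a[i]   13   10    9   12   13   11   15   14    2    7    7
L[i]    1    1    1    2    3    2    4    4    1    2    2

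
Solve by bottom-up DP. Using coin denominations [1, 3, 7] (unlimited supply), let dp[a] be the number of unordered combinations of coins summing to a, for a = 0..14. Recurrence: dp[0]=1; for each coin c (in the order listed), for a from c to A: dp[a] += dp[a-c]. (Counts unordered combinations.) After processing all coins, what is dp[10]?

after  coin     0     1     2     3     4     5     6     7     8     9    10    11    12    13    14
          1     1     1     1     1     1     1     1     1     1     1     1     1     1     1     1
          3     1     1     1     2     2     2     3     3     3     4     4     4     5     5     5
          7     1     1     1     2     2     2     3     4     4     5     6     6     7     8     9

6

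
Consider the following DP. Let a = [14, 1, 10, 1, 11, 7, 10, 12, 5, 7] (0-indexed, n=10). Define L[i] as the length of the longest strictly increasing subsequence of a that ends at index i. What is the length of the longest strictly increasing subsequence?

4

   i    0    1    2    3    4    5    6    7    8    9
a[i]   14    1   10    1   11    7   10   12    5    7
L[i]    1    1    2    1    3    2    3    4    2    3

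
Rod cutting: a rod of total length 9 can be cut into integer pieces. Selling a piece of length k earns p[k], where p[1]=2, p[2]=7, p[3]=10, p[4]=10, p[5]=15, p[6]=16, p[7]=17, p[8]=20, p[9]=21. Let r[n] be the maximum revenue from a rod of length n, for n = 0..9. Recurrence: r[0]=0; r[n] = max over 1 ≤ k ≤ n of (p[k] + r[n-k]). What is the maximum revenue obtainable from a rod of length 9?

31

   n    0    1    2    3    4    5    6    7    8    9
r[n]    0    2    7   10   14   17   21   24   28   31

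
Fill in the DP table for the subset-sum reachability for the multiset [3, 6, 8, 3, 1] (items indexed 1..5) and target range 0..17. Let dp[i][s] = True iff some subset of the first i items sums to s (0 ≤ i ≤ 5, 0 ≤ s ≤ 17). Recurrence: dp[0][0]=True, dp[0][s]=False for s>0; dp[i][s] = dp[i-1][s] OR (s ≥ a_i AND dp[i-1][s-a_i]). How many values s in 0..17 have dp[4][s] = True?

9

i\s   0   1   2   3   4   5   6   7   8   9  10  11  12  13  14  15  16  17
  0   T   F   F   F   F   F   F   F   F   F   F   F   F   F   F   F   F   F
  1   T   F   F   T   F   F   F   F   F   F   F   F   F   F   F   F   F   F
  2   T   F   F   T   F   F   T   F   F   T   F   F   F   F   F   F   F   F
  3   T   F   F   T   F   F   T   F   T   T   F   T   F   F   T   F   F   T
  4   T   F   F   T   F   F   T   F   T   T   F   T   T   F   T   F   F   T
  5   T   T   F   T   T   F   T   T   T   T   T   T   T   T   T   T   F   T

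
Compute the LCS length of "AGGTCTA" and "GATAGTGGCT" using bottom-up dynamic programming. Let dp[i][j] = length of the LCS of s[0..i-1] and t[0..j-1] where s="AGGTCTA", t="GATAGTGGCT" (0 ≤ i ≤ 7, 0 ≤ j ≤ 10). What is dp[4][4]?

2

   ''  G  A  T  A  G  T  G  G  C  T
''  0  0  0  0  0  0  0  0  0  0  0
 A  0  0  1  1  1  1  1  1  1  1  1
 G  0  1  1  1  1  2  2  2  2  2  2
 G  0  1  1  1  1  2  2  3  3  3  3
 T  0  1  1  2  2  2  3  3  3  3  4
 C  0  1  1  2  2  2  3  3  3  4  4
 T  0  1  1  2  2  2  3  3  3  4  5
 A  0  1  2  2  3  3  3  3  3  4  5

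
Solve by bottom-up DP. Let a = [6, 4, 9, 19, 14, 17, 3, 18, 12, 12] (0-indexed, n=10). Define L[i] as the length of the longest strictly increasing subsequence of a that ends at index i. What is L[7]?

   i    0    1    2    3    4    5    6    7    8    9
a[i]    6    4    9   19   14   17    3   18   12   12
L[i]    1    1    2    3    3    4    1    5    3    3

5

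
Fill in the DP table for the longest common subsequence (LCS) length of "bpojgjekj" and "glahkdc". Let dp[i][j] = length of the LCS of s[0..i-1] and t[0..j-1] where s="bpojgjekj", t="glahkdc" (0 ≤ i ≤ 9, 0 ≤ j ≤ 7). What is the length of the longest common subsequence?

   ''  g  l  a  h  k  d  c
''  0  0  0  0  0  0  0  0
 b  0  0  0  0  0  0  0  0
 p  0  0  0  0  0  0  0  0
 o  0  0  0  0  0  0  0  0
 j  0  0  0  0  0  0  0  0
 g  0  1  1  1  1  1  1  1
 j  0  1  1  1  1  1  1  1
 e  0  1  1  1  1  1  1  1
 k  0  1  1  1  1  2  2  2
 j  0  1  1  1  1  2  2  2

2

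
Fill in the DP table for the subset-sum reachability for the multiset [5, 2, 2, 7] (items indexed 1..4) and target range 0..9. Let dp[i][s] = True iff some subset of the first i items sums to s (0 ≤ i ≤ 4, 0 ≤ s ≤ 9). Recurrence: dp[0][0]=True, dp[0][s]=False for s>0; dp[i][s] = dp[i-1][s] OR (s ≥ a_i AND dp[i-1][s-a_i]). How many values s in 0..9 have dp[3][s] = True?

i\s   0   1   2   3   4   5   6   7   8   9
  0   T   F   F   F   F   F   F   F   F   F
  1   T   F   F   F   F   T   F   F   F   F
  2   T   F   T   F   F   T   F   T   F   F
  3   T   F   T   F   T   T   F   T   F   T
  4   T   F   T   F   T   T   F   T   F   T

6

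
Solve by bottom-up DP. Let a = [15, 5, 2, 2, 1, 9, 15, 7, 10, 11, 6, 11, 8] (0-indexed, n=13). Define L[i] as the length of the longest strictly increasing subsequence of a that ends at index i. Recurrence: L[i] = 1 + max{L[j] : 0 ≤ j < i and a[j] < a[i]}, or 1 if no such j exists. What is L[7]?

2

   i    0    1    2    3    4    5    6    7    8    9   10   11   12
a[i]   15    5    2    2    1    9   15    7   10   11    6   11    8
L[i]    1    1    1    1    1    2    3    2    3    4    2    4    3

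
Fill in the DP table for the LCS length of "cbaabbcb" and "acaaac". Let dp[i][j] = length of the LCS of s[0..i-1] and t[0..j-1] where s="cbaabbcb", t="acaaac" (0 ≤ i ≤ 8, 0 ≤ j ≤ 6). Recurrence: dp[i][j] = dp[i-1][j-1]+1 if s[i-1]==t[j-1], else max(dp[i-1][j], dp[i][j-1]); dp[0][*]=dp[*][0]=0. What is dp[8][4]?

3

   ''  a  c  a  a  a  c
''  0  0  0  0  0  0  0
 c  0  0  1  1  1  1  1
 b  0  0  1  1  1  1  1
 a  0  1  1  2  2  2  2
 a  0  1  1  2  3  3  3
 b  0  1  1  2  3  3  3
 b  0  1  1  2  3  3  3
 c  0  1  2  2  3  3  4
 b  0  1  2  2  3  3  4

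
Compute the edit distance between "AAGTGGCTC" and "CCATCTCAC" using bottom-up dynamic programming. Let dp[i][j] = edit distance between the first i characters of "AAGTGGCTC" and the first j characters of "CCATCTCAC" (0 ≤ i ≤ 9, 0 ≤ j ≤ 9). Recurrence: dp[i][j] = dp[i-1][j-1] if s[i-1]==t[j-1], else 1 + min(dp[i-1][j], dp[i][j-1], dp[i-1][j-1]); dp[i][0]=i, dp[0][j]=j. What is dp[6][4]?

   ''  C  C  A  T  C  T  C  A  C
''  0  1  2  3  4  5  6  7  8  9
 A  1  1  2  2  3  4  5  6  7  8
 A  2  2  2  2  3  4  5  6  6  7
 G  3  3  3  3  3  4  5  6  7  7
 T  4  4  4  4  3  4  4  5  6  7
 G  5  5  5  5  4  4  5  5  6  7
 G  6  6  6  6  5  5  5  6  6  7
 C  7  6  6  7  6  5  6  5  6  6
 T  8  7  7  7  7  6  5  6  6  7
 C  9  8  7  8  8  7  6  5  6  6

5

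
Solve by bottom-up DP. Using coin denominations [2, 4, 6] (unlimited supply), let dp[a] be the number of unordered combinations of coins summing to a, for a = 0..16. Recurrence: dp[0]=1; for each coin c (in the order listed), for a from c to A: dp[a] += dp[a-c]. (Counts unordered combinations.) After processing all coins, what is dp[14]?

after  coin     0     1     2     3     4     5     6     7     8     9    10    11    12    13    14    15    16
          2     1     0     1     0     1     0     1     0     1     0     1     0     1     0     1     0     1
          4     1     0     1     0     2     0     2     0     3     0     3     0     4     0     4     0     5
          6     1     0     1     0     2     0     3     0     4     0     5     0     7     0     8     0    10

8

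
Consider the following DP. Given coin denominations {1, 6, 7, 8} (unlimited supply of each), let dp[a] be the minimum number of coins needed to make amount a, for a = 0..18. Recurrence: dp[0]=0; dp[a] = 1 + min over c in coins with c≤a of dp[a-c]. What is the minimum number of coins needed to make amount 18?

 a  0  1  2  3  4  5  6  7  8  9 10 11 12 13 14 15 16 17 18
dp  0  1  2  3  4  5  1  1  1  2  3  4  2  2  2  2  2  3  3

3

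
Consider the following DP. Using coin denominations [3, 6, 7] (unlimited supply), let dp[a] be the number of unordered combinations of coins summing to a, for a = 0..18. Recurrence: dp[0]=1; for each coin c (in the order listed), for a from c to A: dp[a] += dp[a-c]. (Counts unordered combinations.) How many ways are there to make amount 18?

4

after  coin     0     1     2     3     4     5     6     7     8     9    10    11    12    13    14    15    16    17    18
          3     1     0     0     1     0     0     1     0     0     1     0     0     1     0     0     1     0     0     1
          6     1     0     0     1     0     0     2     0     0     2     0     0     3     0     0     3     0     0     4
          7     1     0     0     1     0     0     2     1     0     2     1     0     3     2     1     3     2     1     4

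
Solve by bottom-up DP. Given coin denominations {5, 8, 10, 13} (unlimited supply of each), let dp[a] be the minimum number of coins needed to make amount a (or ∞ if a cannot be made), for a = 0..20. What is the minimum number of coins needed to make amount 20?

 a  0  1  2  3  4  5  6  7  8  9 10 11 12 13 14 15 16 17 18 19 20
dp  0  -  -  -  -  1  -  -  1  -  1  -  -  1  -  2  2  -  2  -  2
(- denotes ∞ / unreachable)

2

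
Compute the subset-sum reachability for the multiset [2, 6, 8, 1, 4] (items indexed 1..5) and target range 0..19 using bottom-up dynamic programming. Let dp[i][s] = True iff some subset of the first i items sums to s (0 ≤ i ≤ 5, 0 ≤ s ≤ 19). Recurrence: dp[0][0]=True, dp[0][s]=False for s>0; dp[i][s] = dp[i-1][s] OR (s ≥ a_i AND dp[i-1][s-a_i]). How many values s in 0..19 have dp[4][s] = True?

i\s   0   1   2   3   4   5   6   7   8   9  10  11  12  13  14  15  16  17  18  19
  0   T   F   F   F   F   F   F   F   F   F   F   F   F   F   F   F   F   F   F   F
  1   T   F   T   F   F   F   F   F   F   F   F   F   F   F   F   F   F   F   F   F
  2   T   F   T   F   F   F   T   F   T   F   F   F   F   F   F   F   F   F   F   F
  3   T   F   T   F   F   F   T   F   T   F   T   F   F   F   T   F   T   F   F   F
  4   T   T   T   T   F   F   T   T   T   T   T   T   F   F   T   T   T   T   F   F
  5   T   T   T   T   T   T   T   T   T   T   T   T   T   T   T   T   T   T   T   T

14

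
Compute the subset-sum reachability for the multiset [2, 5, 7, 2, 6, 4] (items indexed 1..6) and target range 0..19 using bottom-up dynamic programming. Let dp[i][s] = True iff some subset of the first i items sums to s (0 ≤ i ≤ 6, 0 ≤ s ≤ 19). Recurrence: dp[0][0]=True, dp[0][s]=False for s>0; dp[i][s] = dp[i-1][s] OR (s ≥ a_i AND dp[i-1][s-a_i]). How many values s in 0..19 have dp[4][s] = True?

10

i\s   0   1   2   3   4   5   6   7   8   9  10  11  12  13  14  15  16  17  18  19
  0   T   F   F   F   F   F   F   F   F   F   F   F   F   F   F   F   F   F   F   F
  1   T   F   T   F   F   F   F   F   F   F   F   F   F   F   F   F   F   F   F   F
  2   T   F   T   F   F   T   F   T   F   F   F   F   F   F   F   F   F   F   F   F
  3   T   F   T   F   F   T   F   T   F   T   F   F   T   F   T   F   F   F   F   F
  4   T   F   T   F   T   T   F   T   F   T   F   T   T   F   T   F   T   F   F   F
  5   T   F   T   F   T   T   T   T   T   T   T   T   T   T   T   T   T   T   T   F
  6   T   F   T   F   T   T   T   T   T   T   T   T   T   T   T   T   T   T   T   T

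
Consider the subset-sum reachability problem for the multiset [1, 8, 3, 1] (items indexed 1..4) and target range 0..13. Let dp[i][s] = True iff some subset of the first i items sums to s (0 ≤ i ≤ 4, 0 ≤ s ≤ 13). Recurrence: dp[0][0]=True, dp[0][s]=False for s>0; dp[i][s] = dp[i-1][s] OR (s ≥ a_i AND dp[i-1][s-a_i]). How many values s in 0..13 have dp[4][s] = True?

12

i\s   0   1   2   3   4   5   6   7   8   9  10  11  12  13
  0   T   F   F   F   F   F   F   F   F   F   F   F   F   F
  1   T   T   F   F   F   F   F   F   F   F   F   F   F   F
  2   T   T   F   F   F   F   F   F   T   T   F   F   F   F
  3   T   T   F   T   T   F   F   F   T   T   F   T   T   F
  4   T   T   T   T   T   T   F   F   T   T   T   T   T   T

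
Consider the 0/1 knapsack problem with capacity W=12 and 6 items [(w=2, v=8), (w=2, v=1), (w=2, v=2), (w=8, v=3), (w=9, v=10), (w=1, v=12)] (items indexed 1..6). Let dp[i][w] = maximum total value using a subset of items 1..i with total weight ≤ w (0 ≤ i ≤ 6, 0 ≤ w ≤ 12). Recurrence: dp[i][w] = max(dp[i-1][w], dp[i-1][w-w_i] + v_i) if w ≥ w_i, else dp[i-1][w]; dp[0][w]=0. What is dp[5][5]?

i\w   0   1   2   3   4   5   6   7   8   9  10  11  12
  0   0   0   0   0   0   0   0   0   0   0   0   0   0
  1   0   0   8   8   8   8   8   8   8   8   8   8   8
  2   0   0   8   8   9   9   9   9   9   9   9   9   9
  3   0   0   8   8  10  10  11  11  11  11  11  11  11
  4   0   0   8   8  10  10  11  11  11  11  11  11  13
  5   0   0   8   8  10  10  11  11  11  11  11  18  18
  6   0  12  12  20  20  22  22  23  23  23  23  23  30

10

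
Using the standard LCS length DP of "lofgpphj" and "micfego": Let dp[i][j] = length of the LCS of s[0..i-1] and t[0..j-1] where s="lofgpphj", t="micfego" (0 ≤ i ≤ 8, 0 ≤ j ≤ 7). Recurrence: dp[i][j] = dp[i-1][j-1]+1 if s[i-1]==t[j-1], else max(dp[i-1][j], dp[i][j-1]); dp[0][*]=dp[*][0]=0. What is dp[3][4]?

1

   ''  m  i  c  f  e  g  o
''  0  0  0  0  0  0  0  0
 l  0  0  0  0  0  0  0  0
 o  0  0  0  0  0  0  0  1
 f  0  0  0  0  1  1  1  1
 g  0  0  0  0  1  1  2  2
 p  0  0  0  0  1  1  2  2
 p  0  0  0  0  1  1  2  2
 h  0  0  0  0  1  1  2  2
 j  0  0  0  0  1  1  2  2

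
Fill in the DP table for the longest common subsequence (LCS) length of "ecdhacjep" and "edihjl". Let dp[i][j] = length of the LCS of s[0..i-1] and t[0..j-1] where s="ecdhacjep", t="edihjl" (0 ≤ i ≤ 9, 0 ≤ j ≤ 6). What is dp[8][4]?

   ''  e  d  i  h  j  l
''  0  0  0  0  0  0  0
 e  0  1  1  1  1  1  1
 c  0  1  1  1  1  1  1
 d  0  1  2  2  2  2  2
 h  0  1  2  2  3  3  3
 a  0  1  2  2  3  3  3
 c  0  1  2  2  3  3  3
 j  0  1  2  2  3  4  4
 e  0  1  2  2  3  4  4
 p  0  1  2  2  3  4  4

3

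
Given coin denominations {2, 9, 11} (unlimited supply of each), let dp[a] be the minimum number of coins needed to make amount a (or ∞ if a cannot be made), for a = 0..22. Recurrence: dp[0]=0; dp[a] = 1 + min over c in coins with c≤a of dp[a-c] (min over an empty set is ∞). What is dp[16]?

 a  0  1  2  3  4  5  6  7  8  9 10 11 12 13 14 15 16 17 18 19 20 21 22
dp  0  -  1  -  2  -  3  -  4  1  5  1  6  2  7  3  8  4  2  5  2  6  2
(- denotes ∞ / unreachable)

8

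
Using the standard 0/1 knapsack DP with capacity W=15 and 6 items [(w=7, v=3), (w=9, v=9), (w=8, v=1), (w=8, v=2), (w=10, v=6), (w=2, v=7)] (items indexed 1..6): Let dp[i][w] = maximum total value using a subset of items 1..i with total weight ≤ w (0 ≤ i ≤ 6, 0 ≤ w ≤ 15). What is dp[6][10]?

10

i\w   0   1   2   3   4   5   6   7   8   9  10  11  12  13  14  15
  0   0   0   0   0   0   0   0   0   0   0   0   0   0   0   0   0
  1   0   0   0   0   0   0   0   3   3   3   3   3   3   3   3   3
  2   0   0   0   0   0   0   0   3   3   9   9   9   9   9   9   9
  3   0   0   0   0   0   0   0   3   3   9   9   9   9   9   9   9
  4   0   0   0   0   0   0   0   3   3   9   9   9   9   9   9   9
  5   0   0   0   0   0   0   0   3   3   9   9   9   9   9   9   9
  6   0   0   7   7   7   7   7   7   7  10  10  16  16  16  16  16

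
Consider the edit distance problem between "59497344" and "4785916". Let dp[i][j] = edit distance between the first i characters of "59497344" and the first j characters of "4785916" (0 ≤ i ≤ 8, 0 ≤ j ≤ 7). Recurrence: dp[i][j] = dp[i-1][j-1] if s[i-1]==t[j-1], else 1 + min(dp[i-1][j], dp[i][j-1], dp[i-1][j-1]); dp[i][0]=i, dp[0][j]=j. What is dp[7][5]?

   ''  4  7  8  5  9  1  6
''  0  1  2  3  4  5  6  7
 5  1  1  2  3  3  4  5  6
 9  2  2  2  3  4  3  4  5
 4  3  2  3  3  4  4  4  5
 9  4  3  3  4  4  4  5  5
 7  5  4  3  4  5  5  5  6
 3  6  5  4  4  5  6  6  6
 4  7  6  5  5  5  6  7  7
 4  8  7  6  6  6  6  7  8

6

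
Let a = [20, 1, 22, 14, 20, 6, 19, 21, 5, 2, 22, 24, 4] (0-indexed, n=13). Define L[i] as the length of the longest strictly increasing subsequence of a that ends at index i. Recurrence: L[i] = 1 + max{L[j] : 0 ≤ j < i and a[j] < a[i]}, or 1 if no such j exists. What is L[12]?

3

   i    0    1    2    3    4    5    6    7    8    9   10   11   12
a[i]   20    1   22   14   20    6   19   21    5    2   22   24    4
L[i]    1    1    2    2    3    2    3    4    2    2    5    6    3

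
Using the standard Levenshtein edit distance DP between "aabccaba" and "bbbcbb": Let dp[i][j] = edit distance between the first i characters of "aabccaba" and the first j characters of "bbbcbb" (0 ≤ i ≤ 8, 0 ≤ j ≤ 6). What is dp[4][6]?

   ''  b  b  b  c  b  b
''  0  1  2  3  4  5  6
 a  1  1  2  3  4  5  6
 a  2  2  2  3  4  5  6
 b  3  2  2  2  3  4  5
 c  4  3  3  3  2  3  4
 c  5  4  4  4  3  3  4
 a  6  5  5  5  4  4  4
 b  7  6  5  5  5  4  4
 a  8  7  6  6  6  5  5

4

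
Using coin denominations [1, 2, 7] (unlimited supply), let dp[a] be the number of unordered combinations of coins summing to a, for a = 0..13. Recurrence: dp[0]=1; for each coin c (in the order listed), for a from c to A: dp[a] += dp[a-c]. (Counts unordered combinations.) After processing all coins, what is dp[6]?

4

after  coin     0     1     2     3     4     5     6     7     8     9    10    11    12    13
          1     1     1     1     1     1     1     1     1     1     1     1     1     1     1
          2     1     1     2     2     3     3     4     4     5     5     6     6     7     7
          7     1     1     2     2     3     3     4     5     6     7     8     9    10    11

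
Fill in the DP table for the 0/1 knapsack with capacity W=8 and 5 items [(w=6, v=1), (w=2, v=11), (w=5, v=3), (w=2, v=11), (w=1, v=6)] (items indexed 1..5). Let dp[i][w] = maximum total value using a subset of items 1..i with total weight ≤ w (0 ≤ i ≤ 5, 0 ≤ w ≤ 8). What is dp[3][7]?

i\w   0   1   2   3   4   5   6   7   8
  0   0   0   0   0   0   0   0   0   0
  1   0   0   0   0   0   0   1   1   1
  2   0   0  11  11  11  11  11  11  12
  3   0   0  11  11  11  11  11  14  14
  4   0   0  11  11  22  22  22  22  22
  5   0   6  11  17  22  28  28  28  28

14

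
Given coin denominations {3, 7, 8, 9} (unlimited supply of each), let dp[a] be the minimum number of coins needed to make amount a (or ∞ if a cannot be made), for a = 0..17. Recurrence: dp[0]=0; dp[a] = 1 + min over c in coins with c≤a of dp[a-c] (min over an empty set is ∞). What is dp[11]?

2

 a  0  1  2  3  4  5  6  7  8  9 10 11 12 13 14 15 16 17
dp  0  -  -  1  -  -  2  1  1  1  2  2  2  3  2  2  2  2
(- denotes ∞ / unreachable)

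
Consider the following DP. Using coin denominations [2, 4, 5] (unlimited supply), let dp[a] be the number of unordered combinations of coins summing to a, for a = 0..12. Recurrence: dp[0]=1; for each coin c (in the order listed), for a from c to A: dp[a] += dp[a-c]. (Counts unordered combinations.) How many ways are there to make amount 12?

after  coin     0     1     2     3     4     5     6     7     8     9    10    11    12
          2     1     0     1     0     1     0     1     0     1     0     1     0     1
          4     1     0     1     0     2     0     2     0     3     0     3     0     4
          5     1     0     1     0     2     1     2     1     3     2     4     2     5

5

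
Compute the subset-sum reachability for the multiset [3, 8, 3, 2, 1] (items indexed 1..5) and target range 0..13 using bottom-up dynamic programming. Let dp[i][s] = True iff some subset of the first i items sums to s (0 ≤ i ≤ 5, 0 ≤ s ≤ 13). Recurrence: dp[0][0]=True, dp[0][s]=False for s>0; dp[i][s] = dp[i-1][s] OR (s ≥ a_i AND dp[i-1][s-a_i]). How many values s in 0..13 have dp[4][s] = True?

9

i\s   0   1   2   3   4   5   6   7   8   9  10  11  12  13
  0   T   F   F   F   F   F   F   F   F   F   F   F   F   F
  1   T   F   F   T   F   F   F   F   F   F   F   F   F   F
  2   T   F   F   T   F   F   F   F   T   F   F   T   F   F
  3   T   F   F   T   F   F   T   F   T   F   F   T   F   F
  4   T   F   T   T   F   T   T   F   T   F   T   T   F   T
  5   T   T   T   T   T   T   T   T   T   T   T   T   T   T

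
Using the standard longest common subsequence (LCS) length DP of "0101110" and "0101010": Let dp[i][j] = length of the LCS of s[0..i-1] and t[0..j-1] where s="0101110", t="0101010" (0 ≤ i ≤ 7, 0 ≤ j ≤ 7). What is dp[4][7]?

   ''  0  1  0  1  0  1  0
''  0  0  0  0  0  0  0  0
 0  0  1  1  1  1  1  1  1
 1  0  1  2  2  2  2  2  2
 0  0  1  2  3  3  3  3  3
 1  0  1  2  3  4  4  4  4
 1  0  1  2  3  4  4  5  5
 1  0  1  2  3  4  4  5  5
 0  0  1  2  3  4  5  5  6

4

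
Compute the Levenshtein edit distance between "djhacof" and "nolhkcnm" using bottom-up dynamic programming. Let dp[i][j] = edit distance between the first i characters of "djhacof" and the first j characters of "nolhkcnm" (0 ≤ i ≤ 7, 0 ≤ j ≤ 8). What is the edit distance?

   ''  n  o  l  h  k  c  n  m
''  0  1  2  3  4  5  6  7  8
 d  1  1  2  3  4  5  6  7  8
 j  2  2  2  3  4  5  6  7  8
 h  3  3  3  3  3  4  5  6  7
 a  4  4  4  4  4  4  5  6  7
 c  5  5  5  5  5  5  4  5  6
 o  6  6  5  6  6  6  5  5  6
 f  7  7  6  6  7  7  6  6  6

6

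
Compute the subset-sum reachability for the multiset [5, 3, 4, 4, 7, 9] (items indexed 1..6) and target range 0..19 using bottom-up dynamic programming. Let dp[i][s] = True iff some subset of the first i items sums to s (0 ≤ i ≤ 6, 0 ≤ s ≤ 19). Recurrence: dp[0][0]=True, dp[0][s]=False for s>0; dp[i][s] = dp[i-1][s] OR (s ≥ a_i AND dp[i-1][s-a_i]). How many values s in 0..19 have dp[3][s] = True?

8

i\s   0   1   2   3   4   5   6   7   8   9  10  11  12  13  14  15  16  17  18  19
  0   T   F   F   F   F   F   F   F   F   F   F   F   F   F   F   F   F   F   F   F
  1   T   F   F   F   F   T   F   F   F   F   F   F   F   F   F   F   F   F   F   F
  2   T   F   F   T   F   T   F   F   T   F   F   F   F   F   F   F   F   F   F   F
  3   T   F   F   T   T   T   F   T   T   T   F   F   T   F   F   F   F   F   F   F
  4   T   F   F   T   T   T   F   T   T   T   F   T   T   T   F   F   T   F   F   F
  5   T   F   F   T   T   T   F   T   T   T   T   T   T   T   T   T   T   F   T   T
  6   T   F   F   T   T   T   F   T   T   T   T   T   T   T   T   T   T   T   T   T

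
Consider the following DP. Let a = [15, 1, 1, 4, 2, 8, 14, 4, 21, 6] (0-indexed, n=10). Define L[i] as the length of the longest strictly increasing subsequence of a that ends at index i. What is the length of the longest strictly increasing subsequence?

5

   i    0    1    2    3    4    5    6    7    8    9
a[i]   15    1    1    4    2    8   14    4   21    6
L[i]    1    1    1    2    2    3    4    3    5    4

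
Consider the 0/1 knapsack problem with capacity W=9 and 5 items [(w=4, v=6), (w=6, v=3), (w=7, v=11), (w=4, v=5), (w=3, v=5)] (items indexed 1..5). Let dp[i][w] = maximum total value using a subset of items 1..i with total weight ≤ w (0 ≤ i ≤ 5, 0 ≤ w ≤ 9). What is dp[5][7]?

11

i\w   0   1   2   3   4   5   6   7   8   9
  0   0   0   0   0   0   0   0   0   0   0
  1   0   0   0   0   6   6   6   6   6   6
  2   0   0   0   0   6   6   6   6   6   6
  3   0   0   0   0   6   6   6  11  11  11
  4   0   0   0   0   6   6   6  11  11  11
  5   0   0   0   5   6   6   6  11  11  11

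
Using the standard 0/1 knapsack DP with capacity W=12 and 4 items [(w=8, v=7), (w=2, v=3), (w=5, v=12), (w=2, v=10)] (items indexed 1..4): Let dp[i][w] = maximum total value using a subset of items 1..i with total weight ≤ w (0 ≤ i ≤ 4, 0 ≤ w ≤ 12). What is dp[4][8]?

i\w   0   1   2   3   4   5   6   7   8   9  10  11  12
  0   0   0   0   0   0   0   0   0   0   0   0   0   0
  1   0   0   0   0   0   0   0   0   7   7   7   7   7
  2   0   0   3   3   3   3   3   3   7   7  10  10  10
  3   0   0   3   3   3  12  12  15  15  15  15  15  15
  4   0   0  10  10  13  13  13  22  22  25  25  25  25

22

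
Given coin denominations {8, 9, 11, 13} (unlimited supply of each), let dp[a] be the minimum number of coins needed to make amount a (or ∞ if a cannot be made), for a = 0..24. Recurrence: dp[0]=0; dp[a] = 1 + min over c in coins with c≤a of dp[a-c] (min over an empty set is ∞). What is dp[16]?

2

 a  0  1  2  3  4  5  6  7  8  9 10 11 12 13 14 15 16 17 18 19 20 21 22 23 24
dp  0  -  -  -  -  -  -  -  1  1  -  1  -  1  -  -  2  2  2  2  2  2  2  -  2
(- denotes ∞ / unreachable)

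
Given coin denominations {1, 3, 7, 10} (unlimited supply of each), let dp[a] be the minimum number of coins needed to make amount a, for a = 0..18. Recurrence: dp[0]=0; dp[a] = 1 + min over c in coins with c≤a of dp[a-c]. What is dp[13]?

 a  0  1  2  3  4  5  6  7  8  9 10 11 12 13 14 15 16 17 18
dp  0  1  2  1  2  3  2  1  2  3  1  2  3  2  2  3  3  2  3

2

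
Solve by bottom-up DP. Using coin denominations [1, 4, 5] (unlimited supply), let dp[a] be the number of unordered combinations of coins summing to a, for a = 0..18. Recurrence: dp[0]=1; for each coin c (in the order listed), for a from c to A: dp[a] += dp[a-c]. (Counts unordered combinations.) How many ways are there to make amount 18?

after  coin     0     1     2     3     4     5     6     7     8     9    10    11    12    13    14    15    16    17    18
          1     1     1     1     1     1     1     1     1     1     1     1     1     1     1     1     1     1     1     1
          4     1     1     1     1     2     2     2     2     3     3     3     3     4     4     4     4     5     5     5
          5     1     1     1     1     2     3     3     3     4     5     6     6     7     8     9    10    11    12    13

13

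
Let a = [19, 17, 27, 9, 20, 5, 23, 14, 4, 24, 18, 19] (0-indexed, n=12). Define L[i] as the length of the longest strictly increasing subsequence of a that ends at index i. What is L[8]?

1

   i    0    1    2    3    4    5    6    7    8    9   10   11
a[i]   19   17   27    9   20    5   23   14    4   24   18   19
L[i]    1    1    2    1    2    1    3    2    1    4    3    4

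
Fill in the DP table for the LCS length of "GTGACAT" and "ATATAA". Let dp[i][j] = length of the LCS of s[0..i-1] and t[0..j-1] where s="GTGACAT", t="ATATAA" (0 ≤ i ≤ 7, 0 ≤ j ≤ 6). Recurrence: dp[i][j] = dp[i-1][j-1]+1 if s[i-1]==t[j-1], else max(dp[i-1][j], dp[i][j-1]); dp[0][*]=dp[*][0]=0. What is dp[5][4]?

2

   ''  A  T  A  T  A  A
''  0  0  0  0  0  0  0
 G  0  0  0  0  0  0  0
 T  0  0  1  1  1  1  1
 G  0  0  1  1  1  1  1
 A  0  1  1  2  2  2  2
 C  0  1  1  2  2  2  2
 A  0  1  1  2  2  3  3
 T  0  1  2  2  3  3  3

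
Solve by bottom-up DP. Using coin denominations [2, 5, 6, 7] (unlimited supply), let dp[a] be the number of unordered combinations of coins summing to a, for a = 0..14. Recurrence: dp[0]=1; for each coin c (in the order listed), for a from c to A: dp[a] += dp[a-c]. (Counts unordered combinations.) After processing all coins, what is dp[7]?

2

after  coin     0     1     2     3     4     5     6     7     8     9    10    11    12    13    14
          2     1     0     1     0     1     0     1     0     1     0     1     0     1     0     1
          5     1     0     1     0     1     1     1     1     1     1     2     1     2     1     2
          6     1     0     1     0     1     1     2     1     2     1     3     2     4     2     4
          7     1     0     1     0     1     1     2     2     2     2     3     3     5     4     6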